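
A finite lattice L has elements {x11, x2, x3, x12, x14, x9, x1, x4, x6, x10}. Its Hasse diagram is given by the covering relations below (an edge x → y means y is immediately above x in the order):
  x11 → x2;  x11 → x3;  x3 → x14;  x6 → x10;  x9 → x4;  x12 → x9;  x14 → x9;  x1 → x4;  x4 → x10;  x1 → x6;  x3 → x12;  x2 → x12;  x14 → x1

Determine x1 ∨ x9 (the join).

x4

Common upper bounds of {x1, x9}: x10, x4.
The least among these is x4.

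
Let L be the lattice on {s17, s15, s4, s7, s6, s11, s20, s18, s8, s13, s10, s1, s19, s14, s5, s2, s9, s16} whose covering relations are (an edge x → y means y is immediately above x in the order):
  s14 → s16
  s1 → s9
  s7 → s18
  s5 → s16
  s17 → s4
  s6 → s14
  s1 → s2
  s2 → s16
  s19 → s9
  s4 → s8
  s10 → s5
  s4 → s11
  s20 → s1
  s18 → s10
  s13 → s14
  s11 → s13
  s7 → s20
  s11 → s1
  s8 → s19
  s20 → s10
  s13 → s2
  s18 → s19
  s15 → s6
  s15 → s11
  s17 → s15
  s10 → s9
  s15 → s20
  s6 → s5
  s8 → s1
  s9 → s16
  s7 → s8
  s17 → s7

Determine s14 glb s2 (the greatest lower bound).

Common lower bounds of {s14, s2}: s11, s13, s15, s17, s4.
The greatest among these is s13.

s13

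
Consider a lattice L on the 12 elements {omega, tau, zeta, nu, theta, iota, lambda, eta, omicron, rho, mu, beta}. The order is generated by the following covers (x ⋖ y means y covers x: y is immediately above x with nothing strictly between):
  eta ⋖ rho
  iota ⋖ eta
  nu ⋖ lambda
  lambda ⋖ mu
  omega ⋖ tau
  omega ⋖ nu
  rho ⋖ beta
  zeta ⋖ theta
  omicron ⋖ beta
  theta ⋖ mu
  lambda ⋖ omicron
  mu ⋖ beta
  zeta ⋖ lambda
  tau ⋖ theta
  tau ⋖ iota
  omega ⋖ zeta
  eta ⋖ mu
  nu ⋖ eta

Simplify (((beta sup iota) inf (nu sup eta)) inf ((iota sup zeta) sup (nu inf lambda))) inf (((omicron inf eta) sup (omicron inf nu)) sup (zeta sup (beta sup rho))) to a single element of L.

beta ∨ iota = beta
nu ∨ eta = eta
beta ∧ eta = eta
iota ∨ zeta = mu
nu ∧ lambda = nu
mu ∨ nu = mu
eta ∧ mu = eta
omicron ∧ eta = nu
omicron ∧ nu = nu
nu ∨ nu = nu
beta ∨ rho = beta
zeta ∨ beta = beta
nu ∨ beta = beta
eta ∧ beta = eta

eta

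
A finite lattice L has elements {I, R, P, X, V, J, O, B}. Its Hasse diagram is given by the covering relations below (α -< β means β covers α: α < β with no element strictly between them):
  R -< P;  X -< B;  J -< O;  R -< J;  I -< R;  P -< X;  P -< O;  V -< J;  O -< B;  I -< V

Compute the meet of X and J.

R

Common lower bounds of {X, J}: I, R.
The greatest among these is R.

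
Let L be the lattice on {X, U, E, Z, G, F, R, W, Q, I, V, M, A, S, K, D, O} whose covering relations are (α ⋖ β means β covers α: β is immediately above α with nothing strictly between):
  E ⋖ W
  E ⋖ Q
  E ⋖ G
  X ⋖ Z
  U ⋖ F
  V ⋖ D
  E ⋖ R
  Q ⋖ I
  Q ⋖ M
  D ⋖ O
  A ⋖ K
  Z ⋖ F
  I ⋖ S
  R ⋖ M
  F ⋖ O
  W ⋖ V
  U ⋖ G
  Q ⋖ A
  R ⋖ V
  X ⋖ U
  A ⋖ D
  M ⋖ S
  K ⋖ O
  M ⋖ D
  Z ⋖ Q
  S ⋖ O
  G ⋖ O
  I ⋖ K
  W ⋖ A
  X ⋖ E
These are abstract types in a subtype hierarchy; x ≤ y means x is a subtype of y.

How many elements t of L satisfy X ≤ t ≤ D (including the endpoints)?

10

The interval [X, D] = {A, D, E, M, Q, R, V, W, X, Z}, which has 10 elements.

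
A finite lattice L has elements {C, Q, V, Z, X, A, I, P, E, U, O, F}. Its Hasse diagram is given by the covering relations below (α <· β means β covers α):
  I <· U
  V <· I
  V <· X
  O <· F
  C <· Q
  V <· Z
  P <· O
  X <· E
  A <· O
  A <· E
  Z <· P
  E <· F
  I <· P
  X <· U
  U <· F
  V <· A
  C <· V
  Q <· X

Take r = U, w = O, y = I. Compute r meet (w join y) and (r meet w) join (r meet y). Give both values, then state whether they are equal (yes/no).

w join y = O, so r meet (w join y) = U meet O = I.
r meet w = I and r meet y = I, so (r meet w) join (r meet y) = I join I = I.
Equal: yes.

I; I; yes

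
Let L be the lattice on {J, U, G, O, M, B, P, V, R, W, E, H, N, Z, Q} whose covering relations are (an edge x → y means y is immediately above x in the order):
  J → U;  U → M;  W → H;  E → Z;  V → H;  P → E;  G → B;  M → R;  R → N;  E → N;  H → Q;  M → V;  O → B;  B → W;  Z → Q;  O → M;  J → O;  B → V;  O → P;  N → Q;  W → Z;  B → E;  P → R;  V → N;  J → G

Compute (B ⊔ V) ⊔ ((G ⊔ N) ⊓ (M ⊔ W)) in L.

V

B ∨ V = V
G ∨ N = N
M ∨ W = H
N ∧ H = V
V ∨ V = V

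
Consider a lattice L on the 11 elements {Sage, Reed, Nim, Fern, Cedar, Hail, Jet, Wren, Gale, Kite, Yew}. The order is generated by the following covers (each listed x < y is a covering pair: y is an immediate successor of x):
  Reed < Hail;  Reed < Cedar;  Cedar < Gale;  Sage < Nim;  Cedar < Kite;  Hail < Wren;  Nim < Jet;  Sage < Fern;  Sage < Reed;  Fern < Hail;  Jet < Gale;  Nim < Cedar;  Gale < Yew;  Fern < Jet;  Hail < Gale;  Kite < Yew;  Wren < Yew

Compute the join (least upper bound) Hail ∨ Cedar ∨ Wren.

Yew

Common upper bounds of {Hail, Cedar, Wren}: Yew.
The least among these is Yew.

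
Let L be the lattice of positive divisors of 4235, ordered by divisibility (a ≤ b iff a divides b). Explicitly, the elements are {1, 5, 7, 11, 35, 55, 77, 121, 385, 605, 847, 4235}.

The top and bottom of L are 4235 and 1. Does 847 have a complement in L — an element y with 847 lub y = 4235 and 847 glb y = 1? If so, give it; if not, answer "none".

5

Need y with 847 ∨ y = 4235 and 847 ∧ y = 1.
Checking each element gives: 5.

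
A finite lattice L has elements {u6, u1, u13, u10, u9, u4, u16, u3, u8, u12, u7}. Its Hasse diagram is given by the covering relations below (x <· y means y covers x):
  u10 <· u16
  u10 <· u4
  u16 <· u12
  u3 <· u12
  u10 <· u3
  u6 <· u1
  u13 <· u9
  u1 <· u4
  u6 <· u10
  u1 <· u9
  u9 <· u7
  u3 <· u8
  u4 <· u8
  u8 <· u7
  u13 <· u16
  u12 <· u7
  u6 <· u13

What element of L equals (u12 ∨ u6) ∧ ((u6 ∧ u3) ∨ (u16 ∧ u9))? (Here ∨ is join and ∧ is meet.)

u12 ∨ u6 = u12
u6 ∧ u3 = u6
u16 ∧ u9 = u13
u6 ∨ u13 = u13
u12 ∧ u13 = u13

u13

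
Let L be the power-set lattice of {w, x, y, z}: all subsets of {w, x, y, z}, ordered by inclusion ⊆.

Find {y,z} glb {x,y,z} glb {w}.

Common lower bounds of {{y,z}, {x,y,z}, {w}}: ∅.
The greatest among these is ∅.

∅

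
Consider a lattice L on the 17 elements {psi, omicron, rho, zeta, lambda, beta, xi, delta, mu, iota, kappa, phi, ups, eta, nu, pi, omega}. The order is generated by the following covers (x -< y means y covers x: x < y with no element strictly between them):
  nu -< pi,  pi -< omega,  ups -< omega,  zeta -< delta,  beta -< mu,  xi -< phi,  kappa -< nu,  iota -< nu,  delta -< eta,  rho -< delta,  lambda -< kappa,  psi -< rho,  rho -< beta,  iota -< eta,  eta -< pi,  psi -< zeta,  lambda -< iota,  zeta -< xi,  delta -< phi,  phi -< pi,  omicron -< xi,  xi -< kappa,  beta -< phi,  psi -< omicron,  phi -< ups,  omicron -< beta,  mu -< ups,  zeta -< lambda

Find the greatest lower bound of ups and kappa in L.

Common lower bounds of {ups, kappa}: omicron, psi, xi, zeta.
The greatest among these is xi.

xi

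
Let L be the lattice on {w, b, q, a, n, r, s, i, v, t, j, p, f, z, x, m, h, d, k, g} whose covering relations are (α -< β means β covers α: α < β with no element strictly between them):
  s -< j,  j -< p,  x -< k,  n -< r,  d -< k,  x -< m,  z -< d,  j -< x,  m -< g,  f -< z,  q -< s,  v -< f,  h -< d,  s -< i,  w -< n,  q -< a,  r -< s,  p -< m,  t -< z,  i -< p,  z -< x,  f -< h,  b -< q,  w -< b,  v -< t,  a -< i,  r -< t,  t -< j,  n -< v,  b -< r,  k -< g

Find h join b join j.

Common upper bounds of {h, b, j}: g, k.
The least among these is k.

k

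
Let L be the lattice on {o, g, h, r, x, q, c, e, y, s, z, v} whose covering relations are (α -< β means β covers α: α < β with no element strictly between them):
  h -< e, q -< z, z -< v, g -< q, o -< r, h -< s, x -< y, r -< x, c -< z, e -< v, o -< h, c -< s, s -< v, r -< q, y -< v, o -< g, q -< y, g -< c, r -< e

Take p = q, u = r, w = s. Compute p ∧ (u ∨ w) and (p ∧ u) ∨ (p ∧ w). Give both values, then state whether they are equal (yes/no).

u ∨ w = v, so p ∧ (u ∨ w) = q ∧ v = q.
p ∧ u = r and p ∧ w = g, so (p ∧ u) ∨ (p ∧ w) = r ∨ g = q.
Equal: yes.

q; q; yes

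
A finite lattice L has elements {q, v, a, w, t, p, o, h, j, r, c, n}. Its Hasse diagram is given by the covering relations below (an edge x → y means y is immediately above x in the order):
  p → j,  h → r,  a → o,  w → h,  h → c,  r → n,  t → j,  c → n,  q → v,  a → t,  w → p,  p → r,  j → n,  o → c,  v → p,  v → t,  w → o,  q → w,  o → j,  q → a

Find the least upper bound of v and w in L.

p

Common upper bounds of {v, w}: j, n, p, r.
The least among these is p.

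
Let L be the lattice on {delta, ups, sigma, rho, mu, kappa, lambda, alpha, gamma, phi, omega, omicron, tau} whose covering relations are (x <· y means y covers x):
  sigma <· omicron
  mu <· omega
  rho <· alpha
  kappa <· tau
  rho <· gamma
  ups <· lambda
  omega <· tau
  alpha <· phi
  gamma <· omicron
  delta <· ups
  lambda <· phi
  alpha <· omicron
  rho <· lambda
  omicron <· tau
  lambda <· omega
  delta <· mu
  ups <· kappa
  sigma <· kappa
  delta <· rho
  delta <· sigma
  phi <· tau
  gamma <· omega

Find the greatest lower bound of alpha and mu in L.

delta

Common lower bounds of {alpha, mu}: delta.
The greatest among these is delta.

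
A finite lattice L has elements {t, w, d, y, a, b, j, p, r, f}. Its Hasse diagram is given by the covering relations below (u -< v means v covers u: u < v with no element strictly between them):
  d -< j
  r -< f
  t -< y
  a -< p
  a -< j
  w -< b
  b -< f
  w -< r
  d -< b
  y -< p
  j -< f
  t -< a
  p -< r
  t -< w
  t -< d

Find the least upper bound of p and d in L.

f

Common upper bounds of {p, d}: f.
The least among these is f.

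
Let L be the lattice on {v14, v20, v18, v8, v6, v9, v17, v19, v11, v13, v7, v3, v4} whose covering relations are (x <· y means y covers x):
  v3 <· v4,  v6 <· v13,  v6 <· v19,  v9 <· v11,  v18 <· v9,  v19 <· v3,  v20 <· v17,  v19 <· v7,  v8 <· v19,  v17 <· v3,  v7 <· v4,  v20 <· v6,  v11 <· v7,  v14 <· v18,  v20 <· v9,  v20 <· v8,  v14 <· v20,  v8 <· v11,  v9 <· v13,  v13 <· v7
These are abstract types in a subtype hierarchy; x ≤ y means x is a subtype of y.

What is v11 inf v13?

Common lower bounds of {v11, v13}: v14, v18, v20, v9.
The greatest among these is v9.

v9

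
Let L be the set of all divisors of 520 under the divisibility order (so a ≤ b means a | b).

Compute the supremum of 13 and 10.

130

Common upper bounds of {13, 10}: 130, 260, 520.
The least among these is 130.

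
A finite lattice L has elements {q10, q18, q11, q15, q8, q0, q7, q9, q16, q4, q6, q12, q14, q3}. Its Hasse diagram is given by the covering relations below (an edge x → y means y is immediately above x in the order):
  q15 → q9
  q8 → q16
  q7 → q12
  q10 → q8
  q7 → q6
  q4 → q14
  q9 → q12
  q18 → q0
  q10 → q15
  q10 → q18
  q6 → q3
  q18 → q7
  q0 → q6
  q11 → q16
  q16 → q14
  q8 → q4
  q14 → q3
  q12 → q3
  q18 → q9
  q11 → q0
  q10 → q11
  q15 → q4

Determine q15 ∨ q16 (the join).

Common upper bounds of {q15, q16}: q14, q3.
The least among these is q14.

q14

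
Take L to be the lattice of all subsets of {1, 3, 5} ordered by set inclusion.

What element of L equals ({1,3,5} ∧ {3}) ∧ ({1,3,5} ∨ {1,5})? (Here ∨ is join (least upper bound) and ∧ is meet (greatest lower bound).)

{1,3,5} ∧ {3} = {3}
{1,3,5} ∨ {1,5} = {1,3,5}
{3} ∧ {1,3,5} = {3}

{3}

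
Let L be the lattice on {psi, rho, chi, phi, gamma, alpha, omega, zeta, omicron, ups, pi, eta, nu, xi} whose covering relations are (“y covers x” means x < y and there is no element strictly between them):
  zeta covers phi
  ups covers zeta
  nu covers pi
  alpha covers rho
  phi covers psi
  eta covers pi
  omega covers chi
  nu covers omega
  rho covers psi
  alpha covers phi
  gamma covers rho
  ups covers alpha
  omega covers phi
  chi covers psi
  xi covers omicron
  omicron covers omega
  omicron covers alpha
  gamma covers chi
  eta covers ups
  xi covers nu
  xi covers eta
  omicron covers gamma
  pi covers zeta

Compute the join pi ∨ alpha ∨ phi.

Common upper bounds of {pi, alpha, phi}: eta, xi.
The least among these is eta.

eta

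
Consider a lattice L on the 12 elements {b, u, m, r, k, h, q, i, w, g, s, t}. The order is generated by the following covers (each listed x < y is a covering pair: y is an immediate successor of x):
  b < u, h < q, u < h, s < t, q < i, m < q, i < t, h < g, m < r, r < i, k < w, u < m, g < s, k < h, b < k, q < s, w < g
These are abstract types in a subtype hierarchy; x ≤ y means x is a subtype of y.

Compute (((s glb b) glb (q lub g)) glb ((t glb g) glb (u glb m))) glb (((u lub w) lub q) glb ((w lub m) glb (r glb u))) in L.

s ∧ b = b
q ∨ g = s
b ∧ s = b
t ∧ g = g
u ∧ m = u
g ∧ u = u
b ∧ u = b
u ∨ w = g
g ∨ q = s
w ∨ m = s
r ∧ u = u
s ∧ u = u
s ∧ u = u
b ∧ u = b

b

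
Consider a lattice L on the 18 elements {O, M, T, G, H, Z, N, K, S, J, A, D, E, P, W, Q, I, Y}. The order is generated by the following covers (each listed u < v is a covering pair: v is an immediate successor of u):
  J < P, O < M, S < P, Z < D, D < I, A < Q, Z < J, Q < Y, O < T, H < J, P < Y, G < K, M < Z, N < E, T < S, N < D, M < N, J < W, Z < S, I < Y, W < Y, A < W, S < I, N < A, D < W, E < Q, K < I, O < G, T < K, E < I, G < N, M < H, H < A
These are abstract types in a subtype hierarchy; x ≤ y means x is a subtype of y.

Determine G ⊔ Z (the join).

D

Common upper bounds of {G, Z}: D, I, W, Y.
The least among these is D.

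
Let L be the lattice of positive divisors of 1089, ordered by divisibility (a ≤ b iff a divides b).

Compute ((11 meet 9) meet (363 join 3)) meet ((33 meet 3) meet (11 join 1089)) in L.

1

11 ∧ 9 = 1
363 ∨ 3 = 363
1 ∧ 363 = 1
33 ∧ 3 = 3
11 ∨ 1089 = 1089
3 ∧ 1089 = 3
1 ∧ 3 = 1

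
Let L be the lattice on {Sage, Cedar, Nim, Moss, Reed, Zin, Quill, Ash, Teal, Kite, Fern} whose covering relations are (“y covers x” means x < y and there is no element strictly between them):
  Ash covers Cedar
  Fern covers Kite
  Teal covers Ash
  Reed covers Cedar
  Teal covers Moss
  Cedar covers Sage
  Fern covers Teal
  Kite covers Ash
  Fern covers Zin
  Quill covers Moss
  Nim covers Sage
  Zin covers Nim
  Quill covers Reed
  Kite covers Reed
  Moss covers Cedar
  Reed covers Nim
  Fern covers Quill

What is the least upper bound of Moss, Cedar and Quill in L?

Quill

Common upper bounds of {Moss, Cedar, Quill}: Fern, Quill.
The least among these is Quill.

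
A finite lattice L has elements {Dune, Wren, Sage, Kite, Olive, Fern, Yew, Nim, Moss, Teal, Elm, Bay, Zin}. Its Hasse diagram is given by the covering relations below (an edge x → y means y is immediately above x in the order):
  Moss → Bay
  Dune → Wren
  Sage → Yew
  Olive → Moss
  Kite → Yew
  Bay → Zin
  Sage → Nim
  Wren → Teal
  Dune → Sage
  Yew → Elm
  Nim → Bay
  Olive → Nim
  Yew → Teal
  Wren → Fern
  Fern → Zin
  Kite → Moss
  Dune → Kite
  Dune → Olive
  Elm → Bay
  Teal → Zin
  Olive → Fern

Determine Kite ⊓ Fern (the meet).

Dune

Common lower bounds of {Kite, Fern}: Dune.
The greatest among these is Dune.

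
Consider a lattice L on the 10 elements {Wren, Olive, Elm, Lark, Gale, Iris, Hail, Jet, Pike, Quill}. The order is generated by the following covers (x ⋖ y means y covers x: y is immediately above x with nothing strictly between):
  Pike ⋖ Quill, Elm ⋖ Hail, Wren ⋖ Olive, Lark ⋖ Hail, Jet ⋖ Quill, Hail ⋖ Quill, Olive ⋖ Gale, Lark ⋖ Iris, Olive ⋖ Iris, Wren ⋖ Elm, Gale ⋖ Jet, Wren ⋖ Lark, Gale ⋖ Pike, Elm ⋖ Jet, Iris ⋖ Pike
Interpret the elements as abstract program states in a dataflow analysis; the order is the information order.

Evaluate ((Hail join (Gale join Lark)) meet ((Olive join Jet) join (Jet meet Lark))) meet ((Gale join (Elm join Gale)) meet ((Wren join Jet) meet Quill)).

Gale ∨ Lark = Pike
Hail ∨ Pike = Quill
Olive ∨ Jet = Jet
Jet ∧ Lark = Wren
Jet ∨ Wren = Jet
Quill ∧ Jet = Jet
Elm ∨ Gale = Jet
Gale ∨ Jet = Jet
Wren ∨ Jet = Jet
Jet ∧ Quill = Jet
Jet ∧ Jet = Jet
Jet ∧ Jet = Jet

Jet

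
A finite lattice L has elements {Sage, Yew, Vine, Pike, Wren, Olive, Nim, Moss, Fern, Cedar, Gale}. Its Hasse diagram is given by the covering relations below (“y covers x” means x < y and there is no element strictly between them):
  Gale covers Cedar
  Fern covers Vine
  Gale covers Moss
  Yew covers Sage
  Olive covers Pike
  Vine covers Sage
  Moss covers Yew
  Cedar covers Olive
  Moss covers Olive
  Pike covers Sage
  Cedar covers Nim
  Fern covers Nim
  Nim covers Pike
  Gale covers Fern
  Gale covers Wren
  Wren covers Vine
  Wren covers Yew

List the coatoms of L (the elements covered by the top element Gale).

The coatoms are exactly the elements covered by Gale: Cedar, Fern, Moss, Wren.

Cedar, Fern, Moss, Wren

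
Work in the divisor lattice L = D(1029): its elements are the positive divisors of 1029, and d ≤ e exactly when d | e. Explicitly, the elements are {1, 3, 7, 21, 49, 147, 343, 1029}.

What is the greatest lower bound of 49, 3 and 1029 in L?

1

In the divisibility order, the meet is the greatest common divisor: gcd(49, 3, 1029) = 1.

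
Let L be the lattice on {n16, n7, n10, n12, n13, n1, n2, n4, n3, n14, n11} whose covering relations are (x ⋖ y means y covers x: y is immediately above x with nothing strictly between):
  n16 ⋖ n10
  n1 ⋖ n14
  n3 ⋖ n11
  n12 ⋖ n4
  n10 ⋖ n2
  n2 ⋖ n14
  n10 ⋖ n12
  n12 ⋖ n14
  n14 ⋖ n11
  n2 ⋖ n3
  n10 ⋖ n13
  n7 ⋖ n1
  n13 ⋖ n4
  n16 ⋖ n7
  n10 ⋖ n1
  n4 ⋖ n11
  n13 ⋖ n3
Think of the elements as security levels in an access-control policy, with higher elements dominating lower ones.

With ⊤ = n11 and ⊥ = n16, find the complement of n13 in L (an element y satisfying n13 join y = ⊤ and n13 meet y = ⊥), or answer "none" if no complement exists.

Need y with n13 ∨ y = n11 and n13 ∧ y = n16.
Checking each element gives: n7.

n7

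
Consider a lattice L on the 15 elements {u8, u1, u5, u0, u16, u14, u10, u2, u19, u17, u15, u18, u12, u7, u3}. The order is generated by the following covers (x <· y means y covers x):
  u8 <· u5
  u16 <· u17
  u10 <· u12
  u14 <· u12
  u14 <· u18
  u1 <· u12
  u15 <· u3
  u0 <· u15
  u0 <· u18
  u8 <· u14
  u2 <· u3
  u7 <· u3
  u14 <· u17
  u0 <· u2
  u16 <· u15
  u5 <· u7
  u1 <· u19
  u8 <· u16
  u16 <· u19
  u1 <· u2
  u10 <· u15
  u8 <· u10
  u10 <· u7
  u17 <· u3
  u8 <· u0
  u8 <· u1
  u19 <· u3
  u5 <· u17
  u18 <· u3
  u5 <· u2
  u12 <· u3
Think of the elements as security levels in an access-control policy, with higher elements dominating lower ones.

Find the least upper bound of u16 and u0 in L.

u15

Common upper bounds of {u16, u0}: u15, u3.
The least among these is u15.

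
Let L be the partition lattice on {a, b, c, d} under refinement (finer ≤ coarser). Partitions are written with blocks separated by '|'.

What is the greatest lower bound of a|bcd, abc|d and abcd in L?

a|bc|d

Common lower bounds of {a|bcd, abc|d, abcd}: a|bc|d, a|b|c|d.
The greatest among these is a|bc|d.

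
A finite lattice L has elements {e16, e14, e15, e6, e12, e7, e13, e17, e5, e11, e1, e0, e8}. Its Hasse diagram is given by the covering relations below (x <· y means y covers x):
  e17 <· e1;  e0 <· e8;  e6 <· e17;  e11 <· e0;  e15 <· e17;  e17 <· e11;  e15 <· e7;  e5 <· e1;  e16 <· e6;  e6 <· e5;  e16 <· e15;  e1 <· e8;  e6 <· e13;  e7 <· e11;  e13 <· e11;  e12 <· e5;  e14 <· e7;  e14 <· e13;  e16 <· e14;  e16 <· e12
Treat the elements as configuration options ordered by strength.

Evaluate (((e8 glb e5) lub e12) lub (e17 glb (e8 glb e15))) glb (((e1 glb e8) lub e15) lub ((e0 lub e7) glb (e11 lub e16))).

e1

e8 ∧ e5 = e5
e5 ∨ e12 = e5
e8 ∧ e15 = e15
e17 ∧ e15 = e15
e5 ∨ e15 = e1
e1 ∧ e8 = e1
e1 ∨ e15 = e1
e0 ∨ e7 = e0
e11 ∨ e16 = e11
e0 ∧ e11 = e11
e1 ∨ e11 = e8
e1 ∧ e8 = e1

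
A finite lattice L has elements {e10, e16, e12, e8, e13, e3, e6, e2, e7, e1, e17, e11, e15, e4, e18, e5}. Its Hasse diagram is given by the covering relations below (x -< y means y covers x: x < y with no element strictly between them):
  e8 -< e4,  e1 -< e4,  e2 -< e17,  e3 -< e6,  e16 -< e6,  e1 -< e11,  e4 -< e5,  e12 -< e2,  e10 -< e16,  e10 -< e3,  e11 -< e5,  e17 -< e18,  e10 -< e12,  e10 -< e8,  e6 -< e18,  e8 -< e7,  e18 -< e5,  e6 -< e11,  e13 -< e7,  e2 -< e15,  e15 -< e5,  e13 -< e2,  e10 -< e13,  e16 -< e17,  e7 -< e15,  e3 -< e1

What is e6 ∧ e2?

Common lower bounds of {e6, e2}: e10.
The greatest among these is e10.

e10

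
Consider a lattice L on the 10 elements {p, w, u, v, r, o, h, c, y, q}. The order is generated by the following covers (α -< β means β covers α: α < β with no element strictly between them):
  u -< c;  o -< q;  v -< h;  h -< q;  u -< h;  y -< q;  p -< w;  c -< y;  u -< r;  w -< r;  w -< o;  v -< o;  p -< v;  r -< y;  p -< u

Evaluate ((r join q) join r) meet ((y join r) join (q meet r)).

r ∨ q = q
q ∨ r = q
y ∨ r = y
q ∧ r = r
y ∨ r = y
q ∧ y = y

y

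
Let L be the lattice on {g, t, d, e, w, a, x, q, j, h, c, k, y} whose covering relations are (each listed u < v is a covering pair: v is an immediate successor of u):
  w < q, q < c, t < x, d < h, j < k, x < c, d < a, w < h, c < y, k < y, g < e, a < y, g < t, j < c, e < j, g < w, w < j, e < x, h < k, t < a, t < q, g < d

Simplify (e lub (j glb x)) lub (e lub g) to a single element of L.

j ∧ x = e
e ∨ e = e
e ∨ g = e
e ∨ e = e

e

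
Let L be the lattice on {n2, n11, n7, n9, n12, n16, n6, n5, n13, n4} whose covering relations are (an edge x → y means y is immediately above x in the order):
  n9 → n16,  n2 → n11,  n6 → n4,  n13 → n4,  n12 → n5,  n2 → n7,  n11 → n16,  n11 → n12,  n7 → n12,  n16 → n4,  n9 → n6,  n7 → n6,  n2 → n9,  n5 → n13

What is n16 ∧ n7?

n2

Common lower bounds of {n16, n7}: n2.
The greatest among these is n2.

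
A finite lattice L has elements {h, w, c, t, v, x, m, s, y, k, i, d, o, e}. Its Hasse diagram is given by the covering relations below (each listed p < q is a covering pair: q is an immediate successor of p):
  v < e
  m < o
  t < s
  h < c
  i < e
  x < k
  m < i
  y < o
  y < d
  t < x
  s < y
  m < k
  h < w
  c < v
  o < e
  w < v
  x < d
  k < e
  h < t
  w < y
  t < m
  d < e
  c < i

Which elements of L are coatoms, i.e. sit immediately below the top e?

The coatoms are exactly the elements covered by e: d, i, k, o, v.

d, i, k, o, v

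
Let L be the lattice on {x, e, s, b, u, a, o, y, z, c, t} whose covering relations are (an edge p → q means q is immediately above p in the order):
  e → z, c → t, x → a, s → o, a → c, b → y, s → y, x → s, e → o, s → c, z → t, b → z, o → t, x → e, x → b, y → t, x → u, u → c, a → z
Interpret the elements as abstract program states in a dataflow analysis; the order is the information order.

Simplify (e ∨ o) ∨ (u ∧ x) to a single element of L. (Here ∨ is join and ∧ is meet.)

o

e ∨ o = o
u ∧ x = x
o ∨ x = o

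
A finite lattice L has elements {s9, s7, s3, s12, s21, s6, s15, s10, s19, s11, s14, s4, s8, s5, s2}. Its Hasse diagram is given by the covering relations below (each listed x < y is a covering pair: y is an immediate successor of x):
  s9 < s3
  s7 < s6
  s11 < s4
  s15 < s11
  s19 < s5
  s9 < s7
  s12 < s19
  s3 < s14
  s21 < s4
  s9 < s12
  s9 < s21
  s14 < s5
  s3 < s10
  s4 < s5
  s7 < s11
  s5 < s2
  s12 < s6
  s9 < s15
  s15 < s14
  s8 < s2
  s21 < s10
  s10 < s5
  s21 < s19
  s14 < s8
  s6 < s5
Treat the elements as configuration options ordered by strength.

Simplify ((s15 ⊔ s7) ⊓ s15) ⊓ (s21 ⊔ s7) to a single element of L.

s15

s15 ∨ s7 = s11
s11 ∧ s15 = s15
s21 ∨ s7 = s4
s15 ∧ s4 = s15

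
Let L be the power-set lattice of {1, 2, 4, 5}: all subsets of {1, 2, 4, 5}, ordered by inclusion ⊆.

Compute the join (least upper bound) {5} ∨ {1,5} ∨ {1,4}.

{1,4,5}

Under ⊆, join is union: {5} ∪ {1,5} ∪ {1,4} = {1,4,5}.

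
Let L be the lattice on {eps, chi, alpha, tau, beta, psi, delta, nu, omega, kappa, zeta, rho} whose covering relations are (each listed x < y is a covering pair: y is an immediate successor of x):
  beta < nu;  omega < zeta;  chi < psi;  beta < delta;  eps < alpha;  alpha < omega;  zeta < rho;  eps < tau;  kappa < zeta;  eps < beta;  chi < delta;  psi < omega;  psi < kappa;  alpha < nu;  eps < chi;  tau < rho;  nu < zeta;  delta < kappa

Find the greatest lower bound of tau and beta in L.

eps

Common lower bounds of {tau, beta}: eps.
The greatest among these is eps.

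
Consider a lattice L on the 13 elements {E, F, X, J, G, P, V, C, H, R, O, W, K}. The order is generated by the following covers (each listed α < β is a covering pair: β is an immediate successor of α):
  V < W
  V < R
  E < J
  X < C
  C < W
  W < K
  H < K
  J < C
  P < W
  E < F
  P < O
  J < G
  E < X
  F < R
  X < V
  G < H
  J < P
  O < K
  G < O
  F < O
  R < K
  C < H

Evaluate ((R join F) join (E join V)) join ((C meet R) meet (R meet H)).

R ∨ F = R
E ∨ V = V
R ∨ V = R
C ∧ R = X
R ∧ H = X
X ∧ X = X
R ∨ X = R

R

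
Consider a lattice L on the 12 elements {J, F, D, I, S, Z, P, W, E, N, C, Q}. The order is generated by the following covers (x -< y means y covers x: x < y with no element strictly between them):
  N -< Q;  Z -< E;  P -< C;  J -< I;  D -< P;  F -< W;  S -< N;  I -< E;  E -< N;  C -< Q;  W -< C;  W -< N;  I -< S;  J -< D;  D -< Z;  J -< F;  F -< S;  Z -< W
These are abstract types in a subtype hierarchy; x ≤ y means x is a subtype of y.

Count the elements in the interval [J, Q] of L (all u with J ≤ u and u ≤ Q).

12

The interval [J, Q] = {C, D, E, F, I, J, N, P, Q, S, W, Z}, which has 12 elements.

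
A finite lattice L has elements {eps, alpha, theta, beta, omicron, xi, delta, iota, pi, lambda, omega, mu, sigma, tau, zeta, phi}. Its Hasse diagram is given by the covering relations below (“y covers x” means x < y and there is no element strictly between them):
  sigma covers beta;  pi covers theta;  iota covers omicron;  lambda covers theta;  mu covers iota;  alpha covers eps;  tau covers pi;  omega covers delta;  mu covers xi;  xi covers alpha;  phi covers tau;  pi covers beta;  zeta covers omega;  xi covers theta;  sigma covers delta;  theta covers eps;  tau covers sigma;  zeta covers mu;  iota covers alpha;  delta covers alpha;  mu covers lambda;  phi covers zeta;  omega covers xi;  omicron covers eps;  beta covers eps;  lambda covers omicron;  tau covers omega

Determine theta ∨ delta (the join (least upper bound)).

omega

Common upper bounds of {theta, delta}: omega, phi, tau, zeta.
The least among these is omega.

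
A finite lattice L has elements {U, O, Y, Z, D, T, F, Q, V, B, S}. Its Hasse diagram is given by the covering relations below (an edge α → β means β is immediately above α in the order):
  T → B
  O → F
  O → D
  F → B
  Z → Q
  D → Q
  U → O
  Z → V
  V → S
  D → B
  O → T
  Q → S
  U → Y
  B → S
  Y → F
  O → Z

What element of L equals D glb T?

D ∧ T = O

O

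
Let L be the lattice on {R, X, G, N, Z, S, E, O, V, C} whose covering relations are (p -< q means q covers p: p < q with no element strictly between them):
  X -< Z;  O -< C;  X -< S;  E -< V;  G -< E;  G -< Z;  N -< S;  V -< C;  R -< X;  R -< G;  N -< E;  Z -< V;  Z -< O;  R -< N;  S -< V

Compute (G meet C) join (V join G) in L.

G ∧ C = G
V ∨ G = V
G ∨ V = V

V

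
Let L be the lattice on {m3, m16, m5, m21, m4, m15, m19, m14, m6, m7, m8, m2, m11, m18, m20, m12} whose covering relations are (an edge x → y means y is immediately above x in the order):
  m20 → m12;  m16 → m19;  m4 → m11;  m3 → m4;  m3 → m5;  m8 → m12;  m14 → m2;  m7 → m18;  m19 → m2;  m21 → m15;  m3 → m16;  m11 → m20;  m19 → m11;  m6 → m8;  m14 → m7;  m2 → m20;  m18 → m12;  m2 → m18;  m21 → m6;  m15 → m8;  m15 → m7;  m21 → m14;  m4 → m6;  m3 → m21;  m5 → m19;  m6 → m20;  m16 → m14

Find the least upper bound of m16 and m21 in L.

Common upper bounds of {m16, m21}: m12, m14, m18, m2, m20, m7.
The least among these is m14.

m14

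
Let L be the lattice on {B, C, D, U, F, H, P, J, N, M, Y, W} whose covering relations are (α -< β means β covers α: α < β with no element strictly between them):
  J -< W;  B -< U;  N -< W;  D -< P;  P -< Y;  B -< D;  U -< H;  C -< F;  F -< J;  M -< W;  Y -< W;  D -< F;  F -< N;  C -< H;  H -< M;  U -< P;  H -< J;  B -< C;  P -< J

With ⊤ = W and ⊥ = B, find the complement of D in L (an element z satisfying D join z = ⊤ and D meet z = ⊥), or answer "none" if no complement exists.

M

Need z with D ∨ z = W and D ∧ z = B.
Checking each element gives: M.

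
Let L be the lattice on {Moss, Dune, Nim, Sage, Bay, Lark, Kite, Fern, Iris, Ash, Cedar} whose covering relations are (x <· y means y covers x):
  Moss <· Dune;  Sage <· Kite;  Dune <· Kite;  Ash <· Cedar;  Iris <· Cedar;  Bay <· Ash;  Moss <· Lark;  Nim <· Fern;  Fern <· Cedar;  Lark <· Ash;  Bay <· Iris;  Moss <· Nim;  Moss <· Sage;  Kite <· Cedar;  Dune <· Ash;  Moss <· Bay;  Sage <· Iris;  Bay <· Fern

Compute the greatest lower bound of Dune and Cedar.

Dune

Common lower bounds of {Dune, Cedar}: Dune, Moss.
The greatest among these is Dune.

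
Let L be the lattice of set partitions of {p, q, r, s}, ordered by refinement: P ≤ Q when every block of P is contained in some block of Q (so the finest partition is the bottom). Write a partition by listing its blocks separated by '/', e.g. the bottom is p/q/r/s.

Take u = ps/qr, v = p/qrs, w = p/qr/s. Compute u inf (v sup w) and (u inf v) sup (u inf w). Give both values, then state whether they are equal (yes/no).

v sup w = p/qrs, so u inf (v sup w) = ps/qr inf p/qrs = p/qr/s.
u inf v = p/qr/s and u inf w = p/qr/s, so (u inf v) sup (u inf w) = p/qr/s sup p/qr/s = p/qr/s.
Equal: yes.

p/qr/s; p/qr/s; yes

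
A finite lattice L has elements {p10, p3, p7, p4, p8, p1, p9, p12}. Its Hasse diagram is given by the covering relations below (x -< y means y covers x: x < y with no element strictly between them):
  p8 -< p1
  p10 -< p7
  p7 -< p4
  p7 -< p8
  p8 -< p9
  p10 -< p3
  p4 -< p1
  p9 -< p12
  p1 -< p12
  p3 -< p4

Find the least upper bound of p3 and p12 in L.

p12

Common upper bounds of {p3, p12}: p12.
The least among these is p12.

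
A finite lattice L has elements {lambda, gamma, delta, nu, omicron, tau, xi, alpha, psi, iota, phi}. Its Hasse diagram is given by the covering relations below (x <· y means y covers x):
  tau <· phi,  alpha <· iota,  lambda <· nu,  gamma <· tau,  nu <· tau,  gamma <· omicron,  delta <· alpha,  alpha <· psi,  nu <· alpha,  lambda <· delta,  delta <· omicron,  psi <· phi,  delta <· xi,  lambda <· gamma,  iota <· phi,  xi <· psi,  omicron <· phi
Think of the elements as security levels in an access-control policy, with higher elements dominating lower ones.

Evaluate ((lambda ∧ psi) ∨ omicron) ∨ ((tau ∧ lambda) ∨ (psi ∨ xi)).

phi

lambda ∧ psi = lambda
lambda ∨ omicron = omicron
tau ∧ lambda = lambda
psi ∨ xi = psi
lambda ∨ psi = psi
omicron ∨ psi = phi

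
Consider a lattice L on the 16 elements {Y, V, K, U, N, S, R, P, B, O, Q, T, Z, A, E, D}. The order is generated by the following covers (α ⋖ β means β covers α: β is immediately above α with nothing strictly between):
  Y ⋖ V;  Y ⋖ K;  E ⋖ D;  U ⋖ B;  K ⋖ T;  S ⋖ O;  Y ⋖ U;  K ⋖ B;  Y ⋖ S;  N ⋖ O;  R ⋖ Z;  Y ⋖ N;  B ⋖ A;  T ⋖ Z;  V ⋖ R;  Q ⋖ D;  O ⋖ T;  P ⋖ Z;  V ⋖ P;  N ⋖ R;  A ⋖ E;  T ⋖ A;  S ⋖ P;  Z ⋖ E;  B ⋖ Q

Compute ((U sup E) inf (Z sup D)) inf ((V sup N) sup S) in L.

Z

U ∨ E = E
Z ∨ D = D
E ∧ D = E
V ∨ N = R
R ∨ S = Z
E ∧ Z = Z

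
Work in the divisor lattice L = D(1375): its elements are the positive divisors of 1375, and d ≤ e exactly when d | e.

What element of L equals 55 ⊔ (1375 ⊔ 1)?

1375

1375 ∨ 1 = 1375
55 ∨ 1375 = 1375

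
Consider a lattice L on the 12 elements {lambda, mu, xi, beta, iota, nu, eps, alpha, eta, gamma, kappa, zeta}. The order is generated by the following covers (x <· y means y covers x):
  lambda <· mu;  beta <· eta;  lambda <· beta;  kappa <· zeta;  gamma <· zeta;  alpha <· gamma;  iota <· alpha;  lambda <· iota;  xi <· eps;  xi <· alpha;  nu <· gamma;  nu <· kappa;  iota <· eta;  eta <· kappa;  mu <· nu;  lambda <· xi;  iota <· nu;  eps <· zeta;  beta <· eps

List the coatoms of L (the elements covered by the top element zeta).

eps, gamma, kappa

The coatoms are exactly the elements covered by zeta: eps, gamma, kappa.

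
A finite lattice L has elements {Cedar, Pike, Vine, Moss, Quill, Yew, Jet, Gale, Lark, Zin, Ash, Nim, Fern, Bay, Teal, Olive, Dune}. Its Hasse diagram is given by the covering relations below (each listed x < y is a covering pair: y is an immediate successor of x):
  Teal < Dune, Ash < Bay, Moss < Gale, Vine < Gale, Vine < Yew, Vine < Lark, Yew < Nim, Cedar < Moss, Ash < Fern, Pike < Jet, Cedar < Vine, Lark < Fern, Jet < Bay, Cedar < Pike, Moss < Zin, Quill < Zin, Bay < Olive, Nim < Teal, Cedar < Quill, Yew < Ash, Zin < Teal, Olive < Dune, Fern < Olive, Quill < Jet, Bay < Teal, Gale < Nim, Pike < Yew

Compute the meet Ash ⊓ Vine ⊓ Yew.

Vine

Common lower bounds of {Ash, Vine, Yew}: Cedar, Vine.
The greatest among these is Vine.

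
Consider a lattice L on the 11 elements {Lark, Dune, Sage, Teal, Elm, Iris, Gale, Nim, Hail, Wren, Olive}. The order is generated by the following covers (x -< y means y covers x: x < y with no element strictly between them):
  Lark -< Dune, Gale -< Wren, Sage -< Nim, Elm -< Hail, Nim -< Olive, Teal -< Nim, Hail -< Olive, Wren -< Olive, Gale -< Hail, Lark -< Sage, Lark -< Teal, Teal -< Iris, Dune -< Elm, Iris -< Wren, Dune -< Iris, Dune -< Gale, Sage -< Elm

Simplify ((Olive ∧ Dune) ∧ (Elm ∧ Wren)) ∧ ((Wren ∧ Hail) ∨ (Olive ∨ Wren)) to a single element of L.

Olive ∧ Dune = Dune
Elm ∧ Wren = Dune
Dune ∧ Dune = Dune
Wren ∧ Hail = Gale
Olive ∨ Wren = Olive
Gale ∨ Olive = Olive
Dune ∧ Olive = Dune

Dune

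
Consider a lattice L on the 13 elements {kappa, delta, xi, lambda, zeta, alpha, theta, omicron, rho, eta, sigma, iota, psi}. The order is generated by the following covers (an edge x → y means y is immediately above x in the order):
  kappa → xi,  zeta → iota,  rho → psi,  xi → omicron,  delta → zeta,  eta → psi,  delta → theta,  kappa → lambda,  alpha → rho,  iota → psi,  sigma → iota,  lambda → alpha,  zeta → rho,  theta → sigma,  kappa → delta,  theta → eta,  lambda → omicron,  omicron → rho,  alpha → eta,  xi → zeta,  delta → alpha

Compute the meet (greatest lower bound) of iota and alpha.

Common lower bounds of {iota, alpha}: delta, kappa.
The greatest among these is delta.

delta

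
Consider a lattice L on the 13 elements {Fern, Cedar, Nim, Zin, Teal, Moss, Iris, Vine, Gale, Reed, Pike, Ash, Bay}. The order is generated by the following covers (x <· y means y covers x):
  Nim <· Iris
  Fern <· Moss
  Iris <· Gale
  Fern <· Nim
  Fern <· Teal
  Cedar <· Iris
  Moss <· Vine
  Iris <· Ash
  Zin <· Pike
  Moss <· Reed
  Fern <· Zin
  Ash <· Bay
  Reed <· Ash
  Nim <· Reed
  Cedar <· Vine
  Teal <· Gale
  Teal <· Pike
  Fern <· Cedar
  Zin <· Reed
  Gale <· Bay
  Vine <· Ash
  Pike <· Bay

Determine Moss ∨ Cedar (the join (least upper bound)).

Vine

Common upper bounds of {Moss, Cedar}: Ash, Bay, Vine.
The least among these is Vine.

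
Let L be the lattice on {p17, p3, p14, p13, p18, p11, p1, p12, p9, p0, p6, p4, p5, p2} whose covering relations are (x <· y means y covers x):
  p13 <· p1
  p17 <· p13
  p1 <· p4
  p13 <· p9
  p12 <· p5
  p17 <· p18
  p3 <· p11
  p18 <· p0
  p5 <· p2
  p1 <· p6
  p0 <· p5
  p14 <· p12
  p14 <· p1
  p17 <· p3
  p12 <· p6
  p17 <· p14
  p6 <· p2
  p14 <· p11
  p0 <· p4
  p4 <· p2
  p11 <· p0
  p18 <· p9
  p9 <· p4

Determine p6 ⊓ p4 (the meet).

p1

Common lower bounds of {p6, p4}: p1, p13, p14, p17.
The greatest among these is p1.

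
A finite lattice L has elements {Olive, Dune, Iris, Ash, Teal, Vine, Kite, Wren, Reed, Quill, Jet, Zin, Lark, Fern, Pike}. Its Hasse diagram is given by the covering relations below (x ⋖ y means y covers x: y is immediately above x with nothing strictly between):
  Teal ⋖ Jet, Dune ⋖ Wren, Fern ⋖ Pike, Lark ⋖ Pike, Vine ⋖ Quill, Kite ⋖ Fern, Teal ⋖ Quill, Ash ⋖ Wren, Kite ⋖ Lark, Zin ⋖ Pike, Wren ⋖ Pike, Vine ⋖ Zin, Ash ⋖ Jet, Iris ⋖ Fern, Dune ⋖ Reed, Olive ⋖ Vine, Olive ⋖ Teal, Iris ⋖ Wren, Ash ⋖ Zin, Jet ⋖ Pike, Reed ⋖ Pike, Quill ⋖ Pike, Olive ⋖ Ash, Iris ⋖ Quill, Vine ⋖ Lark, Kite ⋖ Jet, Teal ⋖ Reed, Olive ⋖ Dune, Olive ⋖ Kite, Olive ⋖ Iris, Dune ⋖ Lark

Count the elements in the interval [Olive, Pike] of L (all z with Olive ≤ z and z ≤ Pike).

The interval [Olive, Pike] = {Ash, Dune, Fern, Iris, Jet, Kite, Lark, Olive, Pike, Quill, Reed, Teal, Vine, Wren, Zin}, which has 15 elements.

15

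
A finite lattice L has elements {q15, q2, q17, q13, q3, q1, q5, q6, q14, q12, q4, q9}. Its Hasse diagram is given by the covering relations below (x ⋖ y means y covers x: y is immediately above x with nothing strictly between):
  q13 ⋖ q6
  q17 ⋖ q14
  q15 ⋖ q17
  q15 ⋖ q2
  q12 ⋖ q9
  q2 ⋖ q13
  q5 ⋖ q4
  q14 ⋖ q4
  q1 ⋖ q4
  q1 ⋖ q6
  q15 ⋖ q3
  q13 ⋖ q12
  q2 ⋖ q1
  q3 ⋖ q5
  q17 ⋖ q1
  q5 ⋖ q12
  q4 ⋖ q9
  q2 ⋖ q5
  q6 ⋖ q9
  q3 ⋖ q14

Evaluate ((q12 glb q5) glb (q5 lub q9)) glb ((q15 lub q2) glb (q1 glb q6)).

q12 ∧ q5 = q5
q5 ∨ q9 = q9
q5 ∧ q9 = q5
q15 ∨ q2 = q2
q1 ∧ q6 = q1
q2 ∧ q1 = q2
q5 ∧ q2 = q2

q2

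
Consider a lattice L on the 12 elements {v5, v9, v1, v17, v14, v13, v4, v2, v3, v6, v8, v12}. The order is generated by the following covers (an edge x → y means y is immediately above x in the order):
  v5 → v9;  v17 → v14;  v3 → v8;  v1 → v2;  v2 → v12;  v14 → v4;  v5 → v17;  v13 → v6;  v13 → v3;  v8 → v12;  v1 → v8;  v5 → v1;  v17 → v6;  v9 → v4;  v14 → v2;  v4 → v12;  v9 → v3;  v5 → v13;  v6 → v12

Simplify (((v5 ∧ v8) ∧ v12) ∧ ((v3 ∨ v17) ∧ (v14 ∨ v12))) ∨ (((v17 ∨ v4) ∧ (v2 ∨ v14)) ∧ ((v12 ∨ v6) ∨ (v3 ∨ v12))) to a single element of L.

v5 ∧ v8 = v5
v5 ∧ v12 = v5
v3 ∨ v17 = v12
v14 ∨ v12 = v12
v12 ∧ v12 = v12
v5 ∧ v12 = v5
v17 ∨ v4 = v4
v2 ∨ v14 = v2
v4 ∧ v2 = v14
v12 ∨ v6 = v12
v3 ∨ v12 = v12
v12 ∨ v12 = v12
v14 ∧ v12 = v14
v5 ∨ v14 = v14

v14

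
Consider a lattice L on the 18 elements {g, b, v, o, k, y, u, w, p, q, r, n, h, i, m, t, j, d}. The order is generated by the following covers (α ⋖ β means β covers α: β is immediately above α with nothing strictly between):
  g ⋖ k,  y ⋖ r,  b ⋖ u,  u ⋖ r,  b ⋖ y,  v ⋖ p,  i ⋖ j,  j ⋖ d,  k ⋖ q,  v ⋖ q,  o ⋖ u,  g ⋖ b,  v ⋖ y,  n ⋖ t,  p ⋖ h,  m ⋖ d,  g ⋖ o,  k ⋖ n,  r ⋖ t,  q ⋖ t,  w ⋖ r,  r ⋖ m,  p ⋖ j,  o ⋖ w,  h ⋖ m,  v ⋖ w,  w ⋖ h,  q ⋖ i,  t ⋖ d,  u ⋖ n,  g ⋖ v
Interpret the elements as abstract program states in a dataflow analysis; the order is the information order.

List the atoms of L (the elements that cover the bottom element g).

b, k, o, v

The atoms are exactly the elements that cover g: b, k, o, v.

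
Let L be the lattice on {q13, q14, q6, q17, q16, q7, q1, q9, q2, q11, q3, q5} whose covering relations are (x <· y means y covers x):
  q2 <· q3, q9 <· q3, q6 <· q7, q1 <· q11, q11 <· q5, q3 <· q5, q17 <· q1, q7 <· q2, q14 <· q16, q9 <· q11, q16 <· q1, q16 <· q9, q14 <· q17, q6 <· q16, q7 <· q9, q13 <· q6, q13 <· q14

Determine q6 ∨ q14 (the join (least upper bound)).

Common upper bounds of {q6, q14}: q1, q11, q16, q3, q5, q9.
The least among these is q16.

q16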